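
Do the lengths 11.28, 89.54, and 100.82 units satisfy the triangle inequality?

No

The two shorter sides sum to 100.82, exactly equal to the longest side 100.82.
That gives only a degenerate (flat) triangle — the inequality must be strict.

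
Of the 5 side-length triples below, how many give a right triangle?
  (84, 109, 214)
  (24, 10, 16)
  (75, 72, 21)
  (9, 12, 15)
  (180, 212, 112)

3

(84,109,214): 84+109 ≤ 214, not a triangle
(24,10,16): 10²+16² = 356 < 576 = 24² → obtuse
(75,72,21): 21²+72² = 5625 = 75² → right
(9,12,15): 9²+12² = 225 = 15² → right
(180,212,112): 112²+180² = 44944 = 212² → right
3 of the 5 are right.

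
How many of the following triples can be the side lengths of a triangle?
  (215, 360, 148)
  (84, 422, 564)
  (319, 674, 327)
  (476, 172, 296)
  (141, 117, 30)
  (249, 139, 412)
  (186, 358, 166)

(148,215,360): 148+215 > 360 → valid
(84,422,564): 84+422 ≤ 564 → not valid
(319,327,674): 319+327 ≤ 674 → not valid
(172,296,476): 172+296 ≤ 476 → not valid
(30,117,141): 30+117 > 141 → valid
(139,249,412): 139+249 ≤ 412 → not valid
(166,186,358): 166+186 ≤ 358 → not valid
2 of the 7 triples form a triangle.

2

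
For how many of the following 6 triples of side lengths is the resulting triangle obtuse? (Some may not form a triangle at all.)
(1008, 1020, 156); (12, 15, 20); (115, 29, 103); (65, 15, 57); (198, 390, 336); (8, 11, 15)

4

(1008,1020,156): 156²+1008² = 1040400 = 1020² → right
(12,15,20): 12²+15² = 369 < 400 = 20² → obtuse
(115,29,103): 29²+103² = 11450 < 13225 = 115² → obtuse
(65,15,57): 15²+57² = 3474 < 4225 = 65² → obtuse
(198,390,336): 198²+336² = 152100 = 390² → right
(8,11,15): 8²+11² = 185 < 225 = 15² → obtuse
4 of the 6 are obtuse.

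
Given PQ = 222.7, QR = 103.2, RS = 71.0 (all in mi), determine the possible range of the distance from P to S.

48.5 ≤ PS ≤ 396.9 mi

The maximum is all hops collinear in one direction: 222.7 + 103.2 + 71.0 = 396.9.
The longest hop is 222.7; the others sum to 174.2. Folding the others back against it leaves at least 222.7 − 174.2 = 48.5.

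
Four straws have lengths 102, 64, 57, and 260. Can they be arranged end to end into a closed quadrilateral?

For a quadrilateral, each side must be shorter than the sum of the others.
Here the longest side is 260, but the remaining 3 sides sum to only 223.

No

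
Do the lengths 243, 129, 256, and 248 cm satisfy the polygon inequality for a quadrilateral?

Yes

A quadrilateral exists iff every side is shorter than the sum of the others — equivalently, the longest side is less than the sum of the rest.
Longest side 256 < 620 (sum of the remaining 3), so yes.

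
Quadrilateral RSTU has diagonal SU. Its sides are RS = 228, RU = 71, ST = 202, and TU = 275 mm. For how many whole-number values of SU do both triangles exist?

141

From triangle RSU: 157 < SU < 299.
From triangle TSU: 73 < SU < 477.
Intersection: 157 < SU < 299, so integers 158 through 298: 141 values.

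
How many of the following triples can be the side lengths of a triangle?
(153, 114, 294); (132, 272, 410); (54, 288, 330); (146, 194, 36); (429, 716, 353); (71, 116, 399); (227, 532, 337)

3

(114,153,294): 114+153 ≤ 294 → not valid
(132,272,410): 132+272 ≤ 410 → not valid
(54,288,330): 54+288 > 330 → valid
(36,146,194): 36+146 ≤ 194 → not valid
(353,429,716): 353+429 > 716 → valid
(71,116,399): 71+116 ≤ 399 → not valid
(227,337,532): 227+337 > 532 → valid
3 of the 7 triples form a triangle.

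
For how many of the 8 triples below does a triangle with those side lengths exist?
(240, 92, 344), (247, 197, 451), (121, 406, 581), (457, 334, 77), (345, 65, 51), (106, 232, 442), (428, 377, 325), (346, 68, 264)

(92,240,344): 92+240 ≤ 344 → not valid
(197,247,451): 197+247 ≤ 451 → not valid
(121,406,581): 121+406 ≤ 581 → not valid
(77,334,457): 77+334 ≤ 457 → not valid
(51,65,345): 51+65 ≤ 345 → not valid
(106,232,442): 106+232 ≤ 442 → not valid
(325,377,428): 325+377 > 428 → valid
(68,264,346): 68+264 ≤ 346 → not valid
1 of the 8 triples forms a triangle.

1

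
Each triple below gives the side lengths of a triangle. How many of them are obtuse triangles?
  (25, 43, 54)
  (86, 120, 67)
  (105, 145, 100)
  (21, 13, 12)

3

(25,43,54): 25²+43² = 2474 < 2916 = 54² → obtuse
(86,120,67): 67²+86² = 11885 < 14400 = 120² → obtuse
(105,145,100): 100²+105² = 21025 = 145² → right
(21,13,12): 12²+13² = 313 < 441 = 21² → obtuse
3 of the 4 are obtuse.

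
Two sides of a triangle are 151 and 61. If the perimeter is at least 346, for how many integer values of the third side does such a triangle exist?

78

Triangle inequality: 90 < x < 212. Perimeter ≥ 346 gives x ≥ 346 − 151 − 61 = 134.
So 134 ≤ x < 212; integers 134 through 211: 78 values.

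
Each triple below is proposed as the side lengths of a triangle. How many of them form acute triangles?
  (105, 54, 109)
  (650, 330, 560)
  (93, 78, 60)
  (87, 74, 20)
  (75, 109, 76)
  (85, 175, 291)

(105,54,109): 54²+105² = 13941 > 11881 = 109² → acute
(650,330,560): 330²+560² = 422500 = 650² → right
(93,78,60): 60²+78² = 9684 > 8649 = 93² → acute
(87,74,20): 20²+74² = 5876 < 7569 = 87² → obtuse
(75,109,76): 75²+76² = 11401 < 11881 = 109² → obtuse
(85,175,291): 85+175 ≤ 291, not a triangle
2 of the 6 are acute.

2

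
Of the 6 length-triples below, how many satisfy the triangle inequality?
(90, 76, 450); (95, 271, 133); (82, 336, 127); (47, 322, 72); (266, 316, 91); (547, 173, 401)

(76,90,450): 76+90 ≤ 450 → not valid
(95,133,271): 95+133 ≤ 271 → not valid
(82,127,336): 82+127 ≤ 336 → not valid
(47,72,322): 47+72 ≤ 322 → not valid
(91,266,316): 91+266 > 316 → valid
(173,401,547): 173+401 > 547 → valid
2 of the 6 triples form a triangle.

2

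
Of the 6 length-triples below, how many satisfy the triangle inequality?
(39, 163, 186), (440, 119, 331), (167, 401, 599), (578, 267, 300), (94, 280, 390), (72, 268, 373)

(39,163,186): 39+163 > 186 → valid
(119,331,440): 119+331 > 440 → valid
(167,401,599): 167+401 ≤ 599 → not valid
(267,300,578): 267+300 ≤ 578 → not valid
(94,280,390): 94+280 ≤ 390 → not valid
(72,268,373): 72+268 ≤ 373 → not valid
2 of the 6 triples form a triangle.

2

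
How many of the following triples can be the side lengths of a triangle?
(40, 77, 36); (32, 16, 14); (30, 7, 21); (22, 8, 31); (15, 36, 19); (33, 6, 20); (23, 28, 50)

1

(36,40,77): 36+40 ≤ 77 → not valid
(14,16,32): 14+16 ≤ 32 → not valid
(7,21,30): 7+21 ≤ 30 → not valid
(8,22,31): 8+22 ≤ 31 → not valid
(15,19,36): 15+19 ≤ 36 → not valid
(6,20,33): 6+20 ≤ 33 → not valid
(23,28,50): 23+28 > 50 → valid
1 of the 7 triples forms a triangle.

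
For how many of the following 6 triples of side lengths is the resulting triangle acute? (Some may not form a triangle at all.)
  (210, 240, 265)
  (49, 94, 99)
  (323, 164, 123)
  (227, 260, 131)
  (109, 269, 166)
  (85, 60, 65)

4

(210,240,265): 210²+240² = 101700 > 70225 = 265² → acute
(49,94,99): 49²+94² = 11237 > 9801 = 99² → acute
(323,164,123): 123+164 ≤ 323, not a triangle
(227,260,131): 131²+227² = 68690 > 67600 = 260² → acute
(109,269,166): 109²+166² = 39437 < 72361 = 269² → obtuse
(85,60,65): 60²+65² = 7825 > 7225 = 85² → acute
4 of the 6 are acute.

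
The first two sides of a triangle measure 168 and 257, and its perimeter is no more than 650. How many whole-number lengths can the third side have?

Triangle inequality: 89 < x < 425. Perimeter ≤ 650 gives x ≤ 650 − 168 − 257 = 225.
So 89 < x ≤ 225; integers 90 through 225: 136 values.

136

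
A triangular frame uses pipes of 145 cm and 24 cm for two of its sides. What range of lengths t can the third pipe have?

121 < t < 169

By the triangle inequality, t must be less than 145 + 24 = 169 and greater than |145 − 24| = 121.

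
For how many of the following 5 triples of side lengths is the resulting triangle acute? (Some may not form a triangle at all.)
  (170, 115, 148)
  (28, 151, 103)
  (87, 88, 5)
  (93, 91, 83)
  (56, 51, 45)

(170,115,148): 115²+148² = 35129 > 28900 = 170² → acute
(28,151,103): 28+103 ≤ 151, not a triangle
(87,88,5): 5²+87² = 7594 < 7744 = 88² → obtuse
(93,91,83): 83²+91² = 15170 > 8649 = 93² → acute
(56,51,45): 45²+51² = 4626 > 3136 = 56² → acute
3 of the 5 are acute.

3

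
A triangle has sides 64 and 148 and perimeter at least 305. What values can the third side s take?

93 ≤ s < 212

Triangle inequality alone gives 84 < s < 212.
The perimeter condition gives s ≥ 305 − 64 − 148 = 93.
Intersecting the two: 93 ≤ s < 212.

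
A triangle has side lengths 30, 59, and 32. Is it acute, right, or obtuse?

Compare the square of the longest side to the sum of squares of the other two: 30² + 32² = 1924 < 3481 = 59².

obtuse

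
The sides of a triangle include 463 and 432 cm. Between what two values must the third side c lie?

By the triangle inequality, c must be less than 463 + 432 = 895 and greater than |463 − 432| = 31.

31 < c < 895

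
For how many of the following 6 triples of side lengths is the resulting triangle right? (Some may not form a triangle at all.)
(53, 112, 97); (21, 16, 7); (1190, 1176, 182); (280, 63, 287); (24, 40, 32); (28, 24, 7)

3

(53,112,97): 53²+97² = 12218 < 12544 = 112² → obtuse
(21,16,7): 7²+16² = 305 < 441 = 21² → obtuse
(1190,1176,182): 182²+1176² = 1416100 = 1190² → right
(280,63,287): 63²+280² = 82369 = 287² → right
(24,40,32): 24²+32² = 1600 = 40² → right
(28,24,7): 7²+24² = 625 < 784 = 28² → obtuse
3 of the 6 are right.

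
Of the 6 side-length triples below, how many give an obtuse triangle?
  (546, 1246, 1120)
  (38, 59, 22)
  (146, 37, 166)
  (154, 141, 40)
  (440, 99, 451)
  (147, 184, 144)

(546,1246,1120): 546²+1120² = 1552516 = 1246² → right
(38,59,22): 22²+38² = 1928 < 3481 = 59² → obtuse
(146,37,166): 37²+146² = 22685 < 27556 = 166² → obtuse
(154,141,40): 40²+141² = 21481 < 23716 = 154² → obtuse
(440,99,451): 99²+440² = 203401 = 451² → right
(147,184,144): 144²+147² = 42345 > 33856 = 184² → acute
3 of the 6 are obtuse.

3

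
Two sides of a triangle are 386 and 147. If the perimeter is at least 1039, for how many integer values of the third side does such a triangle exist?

27

Triangle inequality: 239 < x < 533. Perimeter ≥ 1039 gives x ≥ 1039 − 386 − 147 = 506.
So 506 ≤ x < 533; integers 506 through 532: 27 values.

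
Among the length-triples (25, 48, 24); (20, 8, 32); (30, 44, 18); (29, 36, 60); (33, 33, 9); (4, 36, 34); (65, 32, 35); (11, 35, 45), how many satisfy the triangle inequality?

(24,25,48): 24+25 > 48 → valid
(8,20,32): 8+20 ≤ 32 → not valid
(18,30,44): 18+30 > 44 → valid
(29,36,60): 29+36 > 60 → valid
(9,33,33): 9+33 > 33 → valid
(4,34,36): 4+34 > 36 → valid
(32,35,65): 32+35 > 65 → valid
(11,35,45): 11+35 > 45 → valid
7 of the 8 triples form a triangle.

7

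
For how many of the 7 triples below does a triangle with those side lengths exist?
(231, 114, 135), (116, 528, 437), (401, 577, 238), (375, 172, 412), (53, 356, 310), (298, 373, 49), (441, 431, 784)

6

(114,135,231): 114+135 > 231 → valid
(116,437,528): 116+437 > 528 → valid
(238,401,577): 238+401 > 577 → valid
(172,375,412): 172+375 > 412 → valid
(53,310,356): 53+310 > 356 → valid
(49,298,373): 49+298 ≤ 373 → not valid
(431,441,784): 431+441 > 784 → valid
6 of the 7 triples form a triangle.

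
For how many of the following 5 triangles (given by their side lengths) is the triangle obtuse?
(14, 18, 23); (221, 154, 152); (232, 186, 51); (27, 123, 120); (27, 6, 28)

(14,18,23): 14²+18² = 520 < 529 = 23² → obtuse
(221,154,152): 152²+154² = 46820 < 48841 = 221² → obtuse
(232,186,51): 51²+186² = 37197 < 53824 = 232² → obtuse
(27,123,120): 27²+120² = 15129 = 123² → right
(27,6,28): 6²+27² = 765 < 784 = 28² → obtuse
4 of the 5 are obtuse.

4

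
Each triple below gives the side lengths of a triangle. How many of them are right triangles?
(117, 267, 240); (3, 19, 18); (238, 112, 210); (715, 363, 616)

(117,267,240): 117²+240² = 71289 = 267² → right
(3,19,18): 3²+18² = 333 < 361 = 19² → obtuse
(238,112,210): 112²+210² = 56644 = 238² → right
(715,363,616): 363²+616² = 511225 = 715² → right
3 of the 4 are right.

3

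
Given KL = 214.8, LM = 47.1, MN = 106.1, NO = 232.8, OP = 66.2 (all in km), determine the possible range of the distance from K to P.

The maximum is all hops collinear in one direction: 214.8 + 47.1 + 106.1 + 232.8 + 66.2 = 667.0.
The longest hop is 232.8; the others sum to 434.2. Since 232.8 ≤ 434.2, the path can fold back on itself completely, so the minimum distance is 0.

0 ≤ KP ≤ 667.0 km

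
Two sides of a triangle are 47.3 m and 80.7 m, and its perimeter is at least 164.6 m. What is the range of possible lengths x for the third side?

36.6 ≤ x < 128.0

Triangle inequality alone gives 33.4 < x < 128.0.
The perimeter condition gives x ≥ 164.6 − 47.3 − 80.7 = 36.6.
Intersecting the two: 36.6 ≤ x < 128.0.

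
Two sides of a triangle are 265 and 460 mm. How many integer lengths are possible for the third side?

529

The third side lies in the open interval (195, 725).
Integers from 196 to 724 inclusive: 724 − 196 + 1 = 529.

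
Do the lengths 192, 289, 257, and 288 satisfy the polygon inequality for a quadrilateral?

Yes

A quadrilateral exists iff every side is shorter than the sum of the others — equivalently, the longest side is less than the sum of the rest.
Longest side 289 < 737 (sum of the remaining 3), so yes.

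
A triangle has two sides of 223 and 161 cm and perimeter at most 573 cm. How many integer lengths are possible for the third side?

Triangle inequality: 62 < x < 384. Perimeter ≤ 573 gives x ≤ 573 − 223 − 161 = 189.
So 62 < x ≤ 189; integers 63 through 189: 127 values.

127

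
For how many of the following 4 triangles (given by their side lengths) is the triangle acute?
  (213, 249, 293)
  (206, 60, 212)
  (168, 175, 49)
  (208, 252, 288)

3

(213,249,293): 213²+249² = 107370 > 85849 = 293² → acute
(206,60,212): 60²+206² = 46036 > 44944 = 212² → acute
(168,175,49): 49²+168² = 30625 = 175² → right
(208,252,288): 208²+252² = 106768 > 82944 = 288² → acute
3 of the 4 are acute.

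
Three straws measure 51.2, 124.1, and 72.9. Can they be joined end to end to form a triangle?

No

The two shorter sides sum to 124.1, exactly equal to the longest side 124.1.
That gives only a degenerate (flat) triangle — the inequality must be strict.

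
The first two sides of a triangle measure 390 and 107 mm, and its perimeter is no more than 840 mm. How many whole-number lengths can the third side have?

Triangle inequality: 283 < x < 497. Perimeter ≤ 840 gives x ≤ 840 − 390 − 107 = 343.
So 283 < x ≤ 343; integers 284 through 343: 60 values.

60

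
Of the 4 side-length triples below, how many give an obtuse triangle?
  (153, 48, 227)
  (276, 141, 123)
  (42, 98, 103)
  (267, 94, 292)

1

(153,48,227): 48+153 ≤ 227, not a triangle
(276,141,123): 123+141 ≤ 276, not a triangle
(42,98,103): 42²+98² = 11368 > 10609 = 103² → acute
(267,94,292): 94²+267² = 80125 < 85264 = 292² → obtuse
1 of the 4 is obtuse.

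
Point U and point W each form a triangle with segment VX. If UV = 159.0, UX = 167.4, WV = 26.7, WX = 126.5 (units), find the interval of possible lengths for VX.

From triangle UVX: |159.0 − 167.4| < VX < 159.0 + 167.4, i.e. 8.4 < VX < 326.4.
From triangle WVX: 99.8 < VX < 153.2.
Both must hold, so VX lies in the intersection.

99.8 < VX < 153.2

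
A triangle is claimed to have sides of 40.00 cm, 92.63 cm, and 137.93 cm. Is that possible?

No

The longest side is 137.93, but the other two sum to only 132.63.
132.63 < 137.93, so the triangle inequality fails.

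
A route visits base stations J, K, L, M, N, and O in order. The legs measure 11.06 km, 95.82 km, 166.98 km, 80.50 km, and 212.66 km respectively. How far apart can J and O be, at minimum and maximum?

0 ≤ JO ≤ 567.02 km

The maximum is all hops collinear in one direction: 11.06 + 95.82 + 166.98 + 80.50 + 212.66 = 567.02.
The longest hop is 212.66; the others sum to 354.36. Since 212.66 ≤ 354.36, the path can fold back on itself completely, so the minimum distance is 0.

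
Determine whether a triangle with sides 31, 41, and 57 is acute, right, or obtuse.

obtuse

Compare the square of the longest side to the sum of squares of the other two: 31² + 41² = 2642 < 3249 = 57².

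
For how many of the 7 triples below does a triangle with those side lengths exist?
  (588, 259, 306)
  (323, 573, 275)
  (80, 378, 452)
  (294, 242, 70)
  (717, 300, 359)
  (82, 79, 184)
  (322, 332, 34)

(259,306,588): 259+306 ≤ 588 → not valid
(275,323,573): 275+323 > 573 → valid
(80,378,452): 80+378 > 452 → valid
(70,242,294): 70+242 > 294 → valid
(300,359,717): 300+359 ≤ 717 → not valid
(79,82,184): 79+82 ≤ 184 → not valid
(34,322,332): 34+322 > 332 → valid
4 of the 7 triples form a triangle.

4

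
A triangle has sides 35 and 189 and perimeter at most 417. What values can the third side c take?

Triangle inequality alone gives 154 < c < 224.
The perimeter condition gives c ≤ 417 − 35 − 189 = 193.
Intersecting the two: 154 < c ≤ 193.

154 < c ≤ 193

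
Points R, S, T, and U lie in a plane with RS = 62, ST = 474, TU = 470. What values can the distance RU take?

0 ≤ RU ≤ 1006

The maximum is all hops collinear in one direction: 62 + 474 + 470 = 1006.
The longest hop is 474; the others sum to 532. Since 474 ≤ 532, the path can fold back on itself completely, so the minimum distance is 0.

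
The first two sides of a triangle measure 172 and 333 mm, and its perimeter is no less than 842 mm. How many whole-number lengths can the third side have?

168

Triangle inequality: 161 < x < 505. Perimeter ≥ 842 gives x ≥ 842 − 172 − 333 = 337.
So 337 ≤ x < 505; integers 337 through 504: 168 values.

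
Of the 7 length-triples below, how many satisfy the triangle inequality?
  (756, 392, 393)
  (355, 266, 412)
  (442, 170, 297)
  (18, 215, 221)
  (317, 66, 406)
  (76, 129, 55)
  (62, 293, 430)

(392,393,756): 392+393 > 756 → valid
(266,355,412): 266+355 > 412 → valid
(170,297,442): 170+297 > 442 → valid
(18,215,221): 18+215 > 221 → valid
(66,317,406): 66+317 ≤ 406 → not valid
(55,76,129): 55+76 > 129 → valid
(62,293,430): 62+293 ≤ 430 → not valid
5 of the 7 triples form a triangle.

5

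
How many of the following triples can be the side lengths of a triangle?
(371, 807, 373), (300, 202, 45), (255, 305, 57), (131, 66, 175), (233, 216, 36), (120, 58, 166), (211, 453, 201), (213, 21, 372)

(371,373,807): 371+373 ≤ 807 → not valid
(45,202,300): 45+202 ≤ 300 → not valid
(57,255,305): 57+255 > 305 → valid
(66,131,175): 66+131 > 175 → valid
(36,216,233): 36+216 > 233 → valid
(58,120,166): 58+120 > 166 → valid
(201,211,453): 201+211 ≤ 453 → not valid
(21,213,372): 21+213 ≤ 372 → not valid
4 of the 8 triples form a triangle.

4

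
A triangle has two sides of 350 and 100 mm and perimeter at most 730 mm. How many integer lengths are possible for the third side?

Triangle inequality: 250 < x < 450. Perimeter ≤ 730 gives x ≤ 730 − 350 − 100 = 280.
So 250 < x ≤ 280; integers 251 through 280: 30 values.

30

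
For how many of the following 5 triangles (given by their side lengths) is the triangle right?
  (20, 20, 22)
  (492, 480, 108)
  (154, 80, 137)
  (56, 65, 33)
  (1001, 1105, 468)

(20,20,22): 20²+20² = 800 > 484 = 22² → acute
(492,480,108): 108²+480² = 242064 = 492² → right
(154,80,137): 80²+137² = 25169 > 23716 = 154² → acute
(56,65,33): 33²+56² = 4225 = 65² → right
(1001,1105,468): 468²+1001² = 1221025 = 1105² → right
3 of the 5 are right.

3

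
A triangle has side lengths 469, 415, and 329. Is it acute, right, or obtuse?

Compare the square of the longest side to the sum of squares of the other two: 329² + 415² = 280466 > 219961 = 469².

acute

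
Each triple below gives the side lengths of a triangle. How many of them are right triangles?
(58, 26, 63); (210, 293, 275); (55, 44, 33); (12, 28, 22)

(58,26,63): 26²+58² = 4040 > 3969 = 63² → acute
(210,293,275): 210²+275² = 119725 > 85849 = 293² → acute
(55,44,33): 33²+44² = 3025 = 55² → right
(12,28,22): 12²+22² = 628 < 784 = 28² → obtuse
1 of the 4 is right.

1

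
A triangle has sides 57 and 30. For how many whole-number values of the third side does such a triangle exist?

59

The third side lies in the open interval (27, 87).
Integers from 28 to 86 inclusive: 86 − 28 + 1 = 59.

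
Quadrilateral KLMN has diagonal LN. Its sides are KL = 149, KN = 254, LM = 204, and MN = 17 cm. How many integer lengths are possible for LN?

From triangle KLN: 105 < LN < 403.
From triangle MLN: 187 < LN < 221.
Intersection: 187 < LN < 221, so integers 188 through 220: 33 values.

33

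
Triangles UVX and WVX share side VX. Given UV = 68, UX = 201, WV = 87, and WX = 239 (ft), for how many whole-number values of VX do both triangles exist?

116

From triangle UVX: 133 < VX < 269.
From triangle WVX: 152 < VX < 326.
Intersection: 152 < VX < 269, so integers 153 through 268: 116 values.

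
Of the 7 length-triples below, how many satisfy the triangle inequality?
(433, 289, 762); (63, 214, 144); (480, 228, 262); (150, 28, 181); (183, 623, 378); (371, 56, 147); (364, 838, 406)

(289,433,762): 289+433 ≤ 762 → not valid
(63,144,214): 63+144 ≤ 214 → not valid
(228,262,480): 228+262 > 480 → valid
(28,150,181): 28+150 ≤ 181 → not valid
(183,378,623): 183+378 ≤ 623 → not valid
(56,147,371): 56+147 ≤ 371 → not valid
(364,406,838): 364+406 ≤ 838 → not valid
1 of the 7 triples forms a triangle.

1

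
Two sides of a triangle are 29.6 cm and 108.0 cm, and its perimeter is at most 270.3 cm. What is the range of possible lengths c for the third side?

Triangle inequality alone gives 78.4 < c < 137.6.
The perimeter condition gives c ≤ 270.3 − 29.6 − 108.0 = 132.7.
Intersecting the two: 78.4 < c ≤ 132.7.

78.4 < c ≤ 132.7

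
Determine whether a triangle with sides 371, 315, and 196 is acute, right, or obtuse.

Compare the square of the longest side to the sum of squares of the other two: 196² + 315² = 137641 = 371².

right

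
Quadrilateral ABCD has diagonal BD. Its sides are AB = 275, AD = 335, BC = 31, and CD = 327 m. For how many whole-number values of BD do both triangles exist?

From triangle ABD: 60 < BD < 610.
From triangle CBD: 296 < BD < 358.
Intersection: 296 < BD < 358, so integers 297 through 357: 61 values.

61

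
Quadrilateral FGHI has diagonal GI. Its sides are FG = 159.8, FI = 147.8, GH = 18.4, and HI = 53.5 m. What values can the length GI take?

From triangle FGI: |159.8 − 147.8| < GI < 159.8 + 147.8, i.e. 12.0 < GI < 307.6.
From triangle HGI: 35.1 < GI < 71.9.
Both must hold, so GI lies in the intersection.

35.1 < GI < 71.9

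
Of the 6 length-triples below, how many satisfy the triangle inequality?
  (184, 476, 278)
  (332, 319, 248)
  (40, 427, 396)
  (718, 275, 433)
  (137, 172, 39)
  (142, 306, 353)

(184,278,476): 184+278 ≤ 476 → not valid
(248,319,332): 248+319 > 332 → valid
(40,396,427): 40+396 > 427 → valid
(275,433,718): 275+433 ≤ 718 → not valid
(39,137,172): 39+137 > 172 → valid
(142,306,353): 142+306 > 353 → valid
4 of the 6 triples form a triangle.

4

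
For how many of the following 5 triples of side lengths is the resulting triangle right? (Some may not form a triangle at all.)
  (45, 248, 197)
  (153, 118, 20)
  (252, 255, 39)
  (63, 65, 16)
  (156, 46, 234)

2

(45,248,197): 45+197 ≤ 248, not a triangle
(153,118,20): 20+118 ≤ 153, not a triangle
(252,255,39): 39²+252² = 65025 = 255² → right
(63,65,16): 16²+63² = 4225 = 65² → right
(156,46,234): 46+156 ≤ 234, not a triangle
2 of the 5 are right.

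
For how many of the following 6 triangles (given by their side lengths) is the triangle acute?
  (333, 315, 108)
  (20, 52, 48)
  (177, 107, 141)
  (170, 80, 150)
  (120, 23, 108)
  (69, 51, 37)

1

(333,315,108): 108²+315² = 110889 = 333² → right
(20,52,48): 20²+48² = 2704 = 52² → right
(177,107,141): 107²+141² = 31330 > 31329 = 177² → acute
(170,80,150): 80²+150² = 28900 = 170² → right
(120,23,108): 23²+108² = 12193 < 14400 = 120² → obtuse
(69,51,37): 37²+51² = 3970 < 4761 = 69² → obtuse
1 of the 6 is acute.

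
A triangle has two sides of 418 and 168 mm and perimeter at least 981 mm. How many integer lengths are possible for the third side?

Triangle inequality: 250 < x < 586. Perimeter ≥ 981 gives x ≥ 981 − 418 − 168 = 395.
So 395 ≤ x < 586; integers 395 through 585: 191 values.

191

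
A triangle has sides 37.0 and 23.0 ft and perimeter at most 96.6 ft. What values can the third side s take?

Triangle inequality alone gives 14.0 < s < 60.0.
The perimeter condition gives s ≤ 96.6 − 37.0 − 23.0 = 36.6.
Intersecting the two: 14.0 < s ≤ 36.6.

14.0 < s ≤ 36.6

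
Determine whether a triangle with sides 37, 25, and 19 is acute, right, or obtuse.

obtuse

Compare the square of the longest side to the sum of squares of the other two: 19² + 25² = 986 < 1369 = 37².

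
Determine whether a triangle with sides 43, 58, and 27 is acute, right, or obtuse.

obtuse

Compare the square of the longest side to the sum of squares of the other two: 27² + 43² = 2578 < 3364 = 58².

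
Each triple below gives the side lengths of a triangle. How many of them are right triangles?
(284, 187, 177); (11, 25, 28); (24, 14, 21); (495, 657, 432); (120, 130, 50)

2

(284,187,177): 177²+187² = 66298 < 80656 = 284² → obtuse
(11,25,28): 11²+25² = 746 < 784 = 28² → obtuse
(24,14,21): 14²+21² = 637 > 576 = 24² → acute
(495,657,432): 432²+495² = 431649 = 657² → right
(120,130,50): 50²+120² = 16900 = 130² → right
2 of the 5 are right.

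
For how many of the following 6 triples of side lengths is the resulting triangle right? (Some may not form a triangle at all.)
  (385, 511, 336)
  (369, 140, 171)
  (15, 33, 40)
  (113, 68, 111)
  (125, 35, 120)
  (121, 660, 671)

3

(385,511,336): 336²+385² = 261121 = 511² → right
(369,140,171): 140+171 ≤ 369, not a triangle
(15,33,40): 15²+33² = 1314 < 1600 = 40² → obtuse
(113,68,111): 68²+111² = 16945 > 12769 = 113² → acute
(125,35,120): 35²+120² = 15625 = 125² → right
(121,660,671): 121²+660² = 450241 = 671² → right
3 of the 6 are right.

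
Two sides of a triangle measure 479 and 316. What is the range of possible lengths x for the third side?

By the triangle inequality, x must be less than 479 + 316 = 795 and greater than |479 − 316| = 163.

163 < x < 795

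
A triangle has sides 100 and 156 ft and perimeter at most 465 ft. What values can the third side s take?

56 < s ≤ 209

Triangle inequality alone gives 56 < s < 256.
The perimeter condition gives s ≤ 465 − 100 − 156 = 209.
Intersecting the two: 56 < s ≤ 209.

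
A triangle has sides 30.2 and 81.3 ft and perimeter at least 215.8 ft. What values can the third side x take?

Triangle inequality alone gives 51.1 < x < 111.5.
The perimeter condition gives x ≥ 215.8 − 30.2 − 81.3 = 104.3.
Intersecting the two: 104.3 ≤ x < 111.5.

104.3 ≤ x < 111.5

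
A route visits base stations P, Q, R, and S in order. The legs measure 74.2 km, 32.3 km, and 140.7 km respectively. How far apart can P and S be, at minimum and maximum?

The maximum is all hops collinear in one direction: 74.2 + 32.3 + 140.7 = 247.2.
The longest hop is 140.7; the others sum to 106.5. Folding the others back against it leaves at least 140.7 − 106.5 = 34.2.

34.2 ≤ PS ≤ 247.2 km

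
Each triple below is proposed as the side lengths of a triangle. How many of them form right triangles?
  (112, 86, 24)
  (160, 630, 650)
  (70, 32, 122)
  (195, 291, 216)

(112,86,24): 24+86 ≤ 112, not a triangle
(160,630,650): 160²+630² = 422500 = 650² → right
(70,32,122): 32+70 ≤ 122, not a triangle
(195,291,216): 195²+216² = 84681 = 291² → right
2 of the 4 are right.

2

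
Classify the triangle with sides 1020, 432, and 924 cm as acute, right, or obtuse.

right

Compare the square of the longest side to the sum of squares of the other two: 432² + 924² = 1040400 = 1020².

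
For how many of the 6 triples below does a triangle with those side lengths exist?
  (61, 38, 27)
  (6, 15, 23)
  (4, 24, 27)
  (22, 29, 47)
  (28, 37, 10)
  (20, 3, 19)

5

(27,38,61): 27+38 > 61 → valid
(6,15,23): 6+15 ≤ 23 → not valid
(4,24,27): 4+24 > 27 → valid
(22,29,47): 22+29 > 47 → valid
(10,28,37): 10+28 > 37 → valid
(3,19,20): 3+19 > 20 → valid
5 of the 6 triples form a triangle.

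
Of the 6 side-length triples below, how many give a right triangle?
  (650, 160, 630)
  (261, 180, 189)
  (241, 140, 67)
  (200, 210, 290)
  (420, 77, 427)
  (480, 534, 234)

5

(650,160,630): 160²+630² = 422500 = 650² → right
(261,180,189): 180²+189² = 68121 = 261² → right
(241,140,67): 67+140 ≤ 241, not a triangle
(200,210,290): 200²+210² = 84100 = 290² → right
(420,77,427): 77²+420² = 182329 = 427² → right
(480,534,234): 234²+480² = 285156 = 534² → right
5 of the 6 are right.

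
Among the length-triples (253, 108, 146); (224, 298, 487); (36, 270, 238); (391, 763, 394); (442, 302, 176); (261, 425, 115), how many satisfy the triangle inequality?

5

(108,146,253): 108+146 > 253 → valid
(224,298,487): 224+298 > 487 → valid
(36,238,270): 36+238 > 270 → valid
(391,394,763): 391+394 > 763 → valid
(176,302,442): 176+302 > 442 → valid
(115,261,425): 115+261 ≤ 425 → not valid
5 of the 6 triples form a triangle.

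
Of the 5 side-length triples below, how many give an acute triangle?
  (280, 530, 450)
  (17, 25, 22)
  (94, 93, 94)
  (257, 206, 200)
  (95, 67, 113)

(280,530,450): 280²+450² = 280900 = 530² → right
(17,25,22): 17²+22² = 773 > 625 = 25² → acute
(94,93,94): 93²+94² = 17485 > 8836 = 94² → acute
(257,206,200): 200²+206² = 82436 > 66049 = 257² → acute
(95,67,113): 67²+95² = 13514 > 12769 = 113² → acute
4 of the 5 are acute.

4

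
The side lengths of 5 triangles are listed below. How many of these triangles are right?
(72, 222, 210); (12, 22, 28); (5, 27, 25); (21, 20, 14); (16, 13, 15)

1

(72,222,210): 72²+210² = 49284 = 222² → right
(12,22,28): 12²+22² = 628 < 784 = 28² → obtuse
(5,27,25): 5²+25² = 650 < 729 = 27² → obtuse
(21,20,14): 14²+20² = 596 > 441 = 21² → acute
(16,13,15): 13²+15² = 394 > 256 = 16² → acute
1 of the 5 is right.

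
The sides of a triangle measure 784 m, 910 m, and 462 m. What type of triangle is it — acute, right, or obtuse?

right

Compare the square of the longest side to the sum of squares of the other two: 462² + 784² = 828100 = 910².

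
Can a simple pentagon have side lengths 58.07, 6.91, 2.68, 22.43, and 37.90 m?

A pentagon exists iff every side is shorter than the sum of the others — equivalently, the longest side is less than the sum of the rest.
Longest side 58.07 < 69.92 (sum of the remaining 4), so yes.

Yes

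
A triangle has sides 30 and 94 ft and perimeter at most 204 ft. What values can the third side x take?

64 < x ≤ 80

Triangle inequality alone gives 64 < x < 124.
The perimeter condition gives x ≤ 204 − 30 − 94 = 80.
Intersecting the two: 64 < x ≤ 80.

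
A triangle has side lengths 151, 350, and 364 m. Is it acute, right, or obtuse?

Compare the square of the longest side to the sum of squares of the other two: 151² + 350² = 145301 > 132496 = 364².

acute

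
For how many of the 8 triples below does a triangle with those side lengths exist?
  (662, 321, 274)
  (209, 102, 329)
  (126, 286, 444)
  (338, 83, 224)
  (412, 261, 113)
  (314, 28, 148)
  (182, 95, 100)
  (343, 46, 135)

(274,321,662): 274+321 ≤ 662 → not valid
(102,209,329): 102+209 ≤ 329 → not valid
(126,286,444): 126+286 ≤ 444 → not valid
(83,224,338): 83+224 ≤ 338 → not valid
(113,261,412): 113+261 ≤ 412 → not valid
(28,148,314): 28+148 ≤ 314 → not valid
(95,100,182): 95+100 > 182 → valid
(46,135,343): 46+135 ≤ 343 → not valid
1 of the 8 triples forms a triangle.

1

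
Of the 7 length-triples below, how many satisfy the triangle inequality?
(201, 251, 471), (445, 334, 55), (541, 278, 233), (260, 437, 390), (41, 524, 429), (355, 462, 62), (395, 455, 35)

(201,251,471): 201+251 ≤ 471 → not valid
(55,334,445): 55+334 ≤ 445 → not valid
(233,278,541): 233+278 ≤ 541 → not valid
(260,390,437): 260+390 > 437 → valid
(41,429,524): 41+429 ≤ 524 → not valid
(62,355,462): 62+355 ≤ 462 → not valid
(35,395,455): 35+395 ≤ 455 → not valid
1 of the 7 triples forms a triangle.

1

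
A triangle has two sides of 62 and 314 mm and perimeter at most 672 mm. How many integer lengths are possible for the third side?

44

Triangle inequality: 252 < x < 376. Perimeter ≤ 672 gives x ≤ 672 − 62 − 314 = 296.
So 252 < x ≤ 296; integers 253 through 296: 44 values.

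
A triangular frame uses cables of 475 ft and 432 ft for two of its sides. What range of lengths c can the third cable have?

By the triangle inequality, c must be less than 475 + 432 = 907 and greater than |475 − 432| = 43.

43 < c < 907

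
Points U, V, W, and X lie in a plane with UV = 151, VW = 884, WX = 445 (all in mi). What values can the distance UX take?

288 ≤ UX ≤ 1480 mi

The maximum is all hops collinear in one direction: 151 + 884 + 445 = 1480.
The longest hop is 884; the others sum to 596. Folding the others back against it leaves at least 884 − 596 = 288.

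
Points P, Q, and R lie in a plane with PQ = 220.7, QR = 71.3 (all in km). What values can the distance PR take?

By the triangle inequality, |220.7 − 71.3| ≤ PR ≤ 220.7 + 71.3.

149.4 ≤ PR ≤ 292.0 km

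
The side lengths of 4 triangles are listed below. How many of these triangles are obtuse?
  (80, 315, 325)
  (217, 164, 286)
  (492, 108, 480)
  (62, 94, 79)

1

(80,315,325): 80²+315² = 105625 = 325² → right
(217,164,286): 164²+217² = 73985 < 81796 = 286² → obtuse
(492,108,480): 108²+480² = 242064 = 492² → right
(62,94,79): 62²+79² = 10085 > 8836 = 94² → acute
1 of the 4 is obtuse.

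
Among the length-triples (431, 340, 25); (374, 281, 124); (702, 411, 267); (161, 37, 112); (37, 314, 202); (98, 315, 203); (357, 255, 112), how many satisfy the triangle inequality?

(25,340,431): 25+340 ≤ 431 → not valid
(124,281,374): 124+281 > 374 → valid
(267,411,702): 267+411 ≤ 702 → not valid
(37,112,161): 37+112 ≤ 161 → not valid
(37,202,314): 37+202 ≤ 314 → not valid
(98,203,315): 98+203 ≤ 315 → not valid
(112,255,357): 112+255 > 357 → valid
2 of the 7 triples form a triangle.

2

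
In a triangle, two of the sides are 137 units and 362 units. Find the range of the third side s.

By the triangle inequality, s must be less than 137 + 362 = 499 and greater than |137 − 362| = 225.

225 < s < 499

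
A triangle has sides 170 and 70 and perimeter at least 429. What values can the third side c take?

189 ≤ c < 240

Triangle inequality alone gives 100 < c < 240.
The perimeter condition gives c ≥ 429 − 170 − 70 = 189.
Intersecting the two: 189 ≤ c < 240.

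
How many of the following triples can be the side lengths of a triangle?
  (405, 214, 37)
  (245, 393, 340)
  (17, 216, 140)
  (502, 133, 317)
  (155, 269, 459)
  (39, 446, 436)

2

(37,214,405): 37+214 ≤ 405 → not valid
(245,340,393): 245+340 > 393 → valid
(17,140,216): 17+140 ≤ 216 → not valid
(133,317,502): 133+317 ≤ 502 → not valid
(155,269,459): 155+269 ≤ 459 → not valid
(39,436,446): 39+436 > 446 → valid
2 of the 6 triples form a triangle.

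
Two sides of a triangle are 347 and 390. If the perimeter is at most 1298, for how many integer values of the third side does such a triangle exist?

518

Triangle inequality: 43 < x < 737. Perimeter ≤ 1298 gives x ≤ 1298 − 347 − 390 = 561.
So 43 < x ≤ 561; integers 44 through 561: 518 values.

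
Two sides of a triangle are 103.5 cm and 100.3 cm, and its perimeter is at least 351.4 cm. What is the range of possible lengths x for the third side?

Triangle inequality alone gives 3.2 < x < 203.8.
The perimeter condition gives x ≥ 351.4 − 103.5 − 100.3 = 147.6.
Intersecting the two: 147.6 ≤ x < 203.8.

147.6 ≤ x < 203.8 cm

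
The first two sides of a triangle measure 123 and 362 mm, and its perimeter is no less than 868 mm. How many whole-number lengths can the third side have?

102

Triangle inequality: 239 < x < 485. Perimeter ≥ 868 gives x ≥ 868 − 123 − 362 = 383.
So 383 ≤ x < 485; integers 383 through 484: 102 values.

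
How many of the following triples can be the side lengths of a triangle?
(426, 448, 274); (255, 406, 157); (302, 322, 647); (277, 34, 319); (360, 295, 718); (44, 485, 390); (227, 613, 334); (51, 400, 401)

(274,426,448): 274+426 > 448 → valid
(157,255,406): 157+255 > 406 → valid
(302,322,647): 302+322 ≤ 647 → not valid
(34,277,319): 34+277 ≤ 319 → not valid
(295,360,718): 295+360 ≤ 718 → not valid
(44,390,485): 44+390 ≤ 485 → not valid
(227,334,613): 227+334 ≤ 613 → not valid
(51,400,401): 51+400 > 401 → valid
3 of the 8 triples form a triangle.

3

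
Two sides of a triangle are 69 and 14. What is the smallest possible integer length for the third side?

56

The third side must be strictly greater than |69 − 14| = 55.
The smallest integer above 55 is 56.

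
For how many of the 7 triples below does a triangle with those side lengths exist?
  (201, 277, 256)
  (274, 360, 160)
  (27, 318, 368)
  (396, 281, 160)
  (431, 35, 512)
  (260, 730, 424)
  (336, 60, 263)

(201,256,277): 201+256 > 277 → valid
(160,274,360): 160+274 > 360 → valid
(27,318,368): 27+318 ≤ 368 → not valid
(160,281,396): 160+281 > 396 → valid
(35,431,512): 35+431 ≤ 512 → not valid
(260,424,730): 260+424 ≤ 730 → not valid
(60,263,336): 60+263 ≤ 336 → not valid
3 of the 7 triples form a triangle.

3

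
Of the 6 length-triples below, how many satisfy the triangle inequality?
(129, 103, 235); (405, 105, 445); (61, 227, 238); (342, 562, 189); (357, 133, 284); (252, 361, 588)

4

(103,129,235): 103+129 ≤ 235 → not valid
(105,405,445): 105+405 > 445 → valid
(61,227,238): 61+227 > 238 → valid
(189,342,562): 189+342 ≤ 562 → not valid
(133,284,357): 133+284 > 357 → valid
(252,361,588): 252+361 > 588 → valid
4 of the 6 triples form a triangle.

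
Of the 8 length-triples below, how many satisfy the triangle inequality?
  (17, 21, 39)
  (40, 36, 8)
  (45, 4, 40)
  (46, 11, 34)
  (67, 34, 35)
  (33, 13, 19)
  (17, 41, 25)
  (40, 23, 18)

(17,21,39): 17+21 ≤ 39 → not valid
(8,36,40): 8+36 > 40 → valid
(4,40,45): 4+40 ≤ 45 → not valid
(11,34,46): 11+34 ≤ 46 → not valid
(34,35,67): 34+35 > 67 → valid
(13,19,33): 13+19 ≤ 33 → not valid
(17,25,41): 17+25 > 41 → valid
(18,23,40): 18+23 > 40 → valid
4 of the 8 triples form a triangle.

4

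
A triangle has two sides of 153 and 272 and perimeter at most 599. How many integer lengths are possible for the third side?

55

Triangle inequality: 119 < x < 425. Perimeter ≤ 599 gives x ≤ 599 − 153 − 272 = 174.
So 119 < x ≤ 174; integers 120 through 174: 55 values.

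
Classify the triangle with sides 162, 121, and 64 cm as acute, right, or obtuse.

obtuse

Compare the square of the longest side to the sum of squares of the other two: 64² + 121² = 18737 < 26244 = 162².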